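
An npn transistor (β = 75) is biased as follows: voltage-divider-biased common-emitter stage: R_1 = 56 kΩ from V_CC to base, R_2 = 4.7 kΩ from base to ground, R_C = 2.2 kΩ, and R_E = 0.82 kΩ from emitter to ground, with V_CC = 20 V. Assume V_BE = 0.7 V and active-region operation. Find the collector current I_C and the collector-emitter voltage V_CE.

Thevenize the base divider: V_Th = V_CC·R_2/(R_1+R_2) = 20×4.7/60.7 = 1.55 V, R_Th = R_1‖R_2 = 4.34 kΩ.
Base-emitter loop: V_Th = I_B·R_Th + V_BE + (β+1)I_B·R_E, so I_B = (1.55 − 0.7) / (4.34 + 76×0.82) = 0.0127 mA.
I_C = β·I_B = 75×0.0127 = 0.955 mA, and I_E = (β+1)I_B = 0.968 mA.
V_CE = V_CC − I_C·R_C − I_E·R_E = 20 − 0.955×2.2 − 0.968×0.82 = 17.1 V.
V_CE = 17.1 V > 0.2 V confirms active-region operation.

I_C ≈ 0.95 mA, V_CE ≈ 17 V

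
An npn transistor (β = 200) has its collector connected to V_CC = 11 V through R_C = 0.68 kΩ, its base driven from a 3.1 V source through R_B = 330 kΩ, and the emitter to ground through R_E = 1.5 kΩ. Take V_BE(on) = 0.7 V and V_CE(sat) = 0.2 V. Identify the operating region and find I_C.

active; I_C ≈ 0.76 mA

Assume active. Base-emitter loop: I_B = (V_BB − V_BE)/(R_B + (β+1)R_E) = (3.1 − 0.7)/(330 + 201×1.5) = 0.0038 mA.
I_C = β·I_B = 200×0.0038 = 0.76 mA.
V_CE = V_CC − I_C·R_C − I_E·R_E = 11 − 0.76×0.68 − 0.764×1.5 = 9.34 V > V_CE(sat), so the active-region assumption holds.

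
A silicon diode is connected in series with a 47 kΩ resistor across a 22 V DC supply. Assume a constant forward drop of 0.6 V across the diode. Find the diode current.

KVL around the loop: 22 = V_D + I·R = 0.6 + I × 47 kΩ.
So I = (22 − 0.6) / 47 kΩ = 21.4 / 47 = 0.455 mA.

I ≈ 0.46 mA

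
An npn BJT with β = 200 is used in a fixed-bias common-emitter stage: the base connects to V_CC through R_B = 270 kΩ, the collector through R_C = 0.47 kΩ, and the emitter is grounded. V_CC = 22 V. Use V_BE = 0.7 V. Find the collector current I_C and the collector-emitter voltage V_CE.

Base loop: V_CC = I_B·R_B + V_BE, so I_B = (22 − 0.7)/270 kΩ = 0.0789 mA.
In the active region I_C = β·I_B = 200 × 0.0789 = 15.8 mA.
Collector loop: V_CE = V_CC − I_C·R_C = 22 − 15.8×0.47 = 14.6 V.
Since V_CE = 14.6 V > V_CE(sat) ≈ 0.2 V, the transistor is in the active region as assumed.

I_C ≈ 16 mA, V_CE ≈ 15 V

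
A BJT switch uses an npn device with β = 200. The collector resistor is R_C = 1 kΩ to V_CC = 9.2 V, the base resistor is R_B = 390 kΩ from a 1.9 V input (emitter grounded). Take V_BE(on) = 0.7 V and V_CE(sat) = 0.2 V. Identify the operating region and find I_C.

Assume active. Base-emitter loop: I_B = (V_BB − V_BE)/R_B = (1.9 − 0.7)/390 = 0.00308 mA.
I_C = β·I_B = 200×0.00308 = 0.615 mA.
V_CE = V_CC − I_C·R_C = 9.2 − 0.615×1 = 8.58 V > V_CE(sat), so the active-region assumption holds.

active; I_C ≈ 0.62 mA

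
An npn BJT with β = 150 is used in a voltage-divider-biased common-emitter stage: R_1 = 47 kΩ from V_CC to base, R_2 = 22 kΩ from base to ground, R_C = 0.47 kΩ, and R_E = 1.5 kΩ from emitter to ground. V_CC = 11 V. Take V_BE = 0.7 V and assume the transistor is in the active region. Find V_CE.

Thevenize the base divider: V_Th = V_CC·R_2/(R_1+R_2) = 11×22/69 = 3.51 V, R_Th = R_1‖R_2 = 15 kΩ.
Base-emitter loop: V_Th = I_B·R_Th + V_BE + (β+1)I_B·R_E, so I_B = (3.51 − 0.7) / (15 + 151×1.5) = 0.0116 mA.
I_C = β·I_B = 150×0.0116 = 1.74 mA, and I_E = (β+1)I_B = 1.76 mA.
V_CE = V_CC − I_C·R_C − I_E·R_E = 11 − 1.74×0.47 − 1.76×1.5 = 7.55 V.
V_CE = 7.55 V > 0.2 V confirms active-region operation.

V_CE ≈ 7.5 V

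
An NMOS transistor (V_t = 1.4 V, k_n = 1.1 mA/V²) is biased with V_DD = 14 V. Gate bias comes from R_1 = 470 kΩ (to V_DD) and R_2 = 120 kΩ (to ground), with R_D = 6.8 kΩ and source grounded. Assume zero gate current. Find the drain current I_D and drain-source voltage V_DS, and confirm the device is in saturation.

I_D ≈ 1.2 mA, V_DS ≈ 6.2 V

V_G = V_DD·R_2/(R_1+R_2) = 14×120/590 = 2.85 V. With the source grounded, V_GS = V_G = 2.85 V.
Assume saturation: I_D = (k_n/2)(V_GS − V_t)² = (1.1/2)×(2.85 − 1.4)² = 0.55×1.45² = 1.15 mA.
V_DS = V_DD − I_D·R_D = 14 − 1.15×6.8 = 6.16 V.
Saturation requires V_DS ≥ V_GS − V_t = 1.45 V; 6.16 ≥ 1.45 ✓.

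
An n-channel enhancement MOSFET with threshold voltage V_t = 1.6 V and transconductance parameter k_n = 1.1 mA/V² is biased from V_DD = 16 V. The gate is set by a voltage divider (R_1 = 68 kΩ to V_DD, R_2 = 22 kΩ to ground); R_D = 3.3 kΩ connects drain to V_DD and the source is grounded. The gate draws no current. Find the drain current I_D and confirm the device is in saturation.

I_D ≈ 2.9 mA

V_G = V_DD·R_2/(R_1+R_2) = 16×22/90 = 3.91 V. With the source grounded, V_GS = V_G = 3.91 V.
Assume saturation: I_D = (k_n/2)(V_GS − V_t)² = (1.1/2)×(3.91 − 1.6)² = 0.55×2.31² = 2.94 mA.
V_DS = V_DD − I_D·R_D = 16 − 2.94×3.3 = 6.31 V.
Saturation requires V_DS ≥ V_GS − V_t = 2.31 V; 6.31 ≥ 2.31 ✓.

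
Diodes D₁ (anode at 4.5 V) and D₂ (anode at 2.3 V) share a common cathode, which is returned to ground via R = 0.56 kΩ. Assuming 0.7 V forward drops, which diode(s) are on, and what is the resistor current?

Assume both conduct. Then node N would need to be at both 4.5−0.7 = 3.8 V and 2.3−0.7 = 1.6 V, which is impossible.
Assume only D₁ conducts: V_N = 4.5 − 0.7 = 3.8 V, so I_R = 3.8/0.56 = 6.79 mA.
Check D₂: its anode-to-cathode voltage is 2.3 − 3.8 = -1.5 V < 0.7 V, so it is off. The assumption is consistent.

Only D₁ conducts; I_R ≈ 6.8 mA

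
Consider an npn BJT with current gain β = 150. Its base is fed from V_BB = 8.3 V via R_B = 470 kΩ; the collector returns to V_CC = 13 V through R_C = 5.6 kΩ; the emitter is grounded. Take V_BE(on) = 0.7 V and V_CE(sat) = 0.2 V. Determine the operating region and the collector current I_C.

saturation; I_C ≈ 2.3 mA

Assume active: I_B = (8.3 − 0.7)/470 = 0.0162 mA, giving I_C = β·I_B = 2.43 mA.
But then V_CE = 13 − 2.43×5.6 = -0.583 V < V_CE(sat) = 0.2 V — impossible in the active region.
So the transistor is saturated. With V_CE = 0.2 V, I_C = (V_CC − 0.2)/R_C = 12.8/5.6 = 2.29 mA.
Check: β·I_B = 2.43 mA > I_C = 2.29 mA, confirming saturation.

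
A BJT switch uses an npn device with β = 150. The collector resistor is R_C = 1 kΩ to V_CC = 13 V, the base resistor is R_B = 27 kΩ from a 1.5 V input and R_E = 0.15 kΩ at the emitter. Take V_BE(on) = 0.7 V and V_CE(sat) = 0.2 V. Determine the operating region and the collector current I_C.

Assume active. Base-emitter loop: I_B = (V_BB − V_BE)/(R_B + (β+1)R_E) = (1.5 − 0.7)/(27 + 151×0.15) = 0.0161 mA.
I_C = β·I_B = 150×0.0161 = 2.42 mA.
V_CE = V_CC − I_C·R_C − I_E·R_E = 13 − 2.42×1 − 2.43×0.15 = 10.2 V > V_CE(sat), so the active-region assumption holds.

active; I_C ≈ 2.4 mA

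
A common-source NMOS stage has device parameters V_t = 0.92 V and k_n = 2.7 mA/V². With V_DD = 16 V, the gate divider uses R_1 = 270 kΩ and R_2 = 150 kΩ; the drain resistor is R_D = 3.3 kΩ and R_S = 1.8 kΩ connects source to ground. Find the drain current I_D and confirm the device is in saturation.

V_G = V_DD·R_2/(R_1+R_2) = 16×150/420 = 5.71 V.
Assume saturation: I_D = (k_n/2)(V_GS − V_t)² with V_GS = V_G − I_D·R_S = 5.71 − 1.8·I_D.
Substituting gives 4.37·I_D² − 24.3·I_D + 31 = 0, with roots I_D = 1.99 or 3.57 mA.
The root I_D = 3.57 mA gives V_GS = -0.705 V ≤ V_t, so take I_D = 1.99 mA.
Then V_GS = 2.13 V and V_DS = V_DD − I_D(R_D+R_S) = 16 − 1.99×5.1 = 5.86 V.
Saturation requires V_DS ≥ V_GS − V_t = 1.21 V; 5.86 ≥ 1.21 ✓.

I_D ≈ 2 mA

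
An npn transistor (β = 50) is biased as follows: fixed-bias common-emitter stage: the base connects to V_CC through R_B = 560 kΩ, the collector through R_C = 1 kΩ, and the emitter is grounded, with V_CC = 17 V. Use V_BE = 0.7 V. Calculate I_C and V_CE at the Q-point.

I_C ≈ 1.5 mA, V_CE ≈ 16 V

Base loop: V_CC = I_B·R_B + V_BE, so I_B = (17 − 0.7)/560 kΩ = 0.0291 mA.
In the active region I_C = β·I_B = 50 × 0.0291 = 1.46 mA.
Collector loop: V_CE = V_CC − I_C·R_C = 17 − 1.46×1 = 15.5 V.
Since V_CE = 15.5 V > V_CE(sat) ≈ 0.2 V, the transistor is in the active region as assumed.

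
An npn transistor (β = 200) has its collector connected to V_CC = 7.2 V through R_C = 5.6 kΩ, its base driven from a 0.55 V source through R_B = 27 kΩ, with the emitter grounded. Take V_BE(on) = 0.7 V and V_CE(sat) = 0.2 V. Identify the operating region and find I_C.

cutoff; I_C ≈ 0

V_BB = 0.55 V ≤ V_BE(on) = 0.7 V, so the base-emitter junction is not forward biased.
The transistor is in cutoff: I_B = I_C = 0.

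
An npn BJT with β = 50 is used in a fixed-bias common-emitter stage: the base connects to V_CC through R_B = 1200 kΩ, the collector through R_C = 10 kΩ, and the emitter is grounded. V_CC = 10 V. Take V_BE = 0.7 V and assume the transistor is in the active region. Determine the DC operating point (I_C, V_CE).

Base loop: V_CC = I_B·R_B + V_BE, so I_B = (10 − 0.7)/1200 kΩ = 0.00775 mA.
In the active region I_C = β·I_B = 50 × 0.00775 = 0.388 mA.
Collector loop: V_CE = V_CC − I_C·R_C = 10 − 0.388×10 = 6.12 V.
Since V_CE = 6.12 V > V_CE(sat) ≈ 0.2 V, the transistor is in the active region as assumed.

I_C ≈ 0.39 mA, V_CE ≈ 6.1 V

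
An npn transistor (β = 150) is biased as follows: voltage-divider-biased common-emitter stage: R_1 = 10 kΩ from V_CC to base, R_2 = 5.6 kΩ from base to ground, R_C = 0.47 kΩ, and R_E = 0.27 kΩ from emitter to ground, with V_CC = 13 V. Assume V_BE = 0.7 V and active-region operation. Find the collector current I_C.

I_C ≈ 13 mA

Thevenize the base divider: V_Th = V_CC·R_2/(R_1+R_2) = 13×5.6/15.6 = 4.67 V, R_Th = R_1‖R_2 = 3.59 kΩ.
Base-emitter loop: V_Th = I_B·R_Th + V_BE + (β+1)I_B·R_E, so I_B = (4.67 − 0.7) / (3.59 + 151×0.27) = 0.0894 mA.
I_C = β·I_B = 150×0.0894 = 13.4 mA, and I_E = (β+1)I_B = 13.5 mA.
V_CE = V_CC − I_C·R_C − I_E·R_E = 13 − 13.4×0.47 − 13.5×0.27 = 3.05 V.
V_CE = 3.05 V > 0.2 V confirms active-region operation.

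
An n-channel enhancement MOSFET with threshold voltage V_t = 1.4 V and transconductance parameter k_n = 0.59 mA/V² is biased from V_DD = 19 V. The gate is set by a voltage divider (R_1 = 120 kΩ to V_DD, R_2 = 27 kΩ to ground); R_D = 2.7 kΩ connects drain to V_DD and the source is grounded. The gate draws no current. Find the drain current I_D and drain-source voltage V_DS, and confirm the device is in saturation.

I_D ≈ 1.3 mA, V_DS ≈ 16 V

V_G = V_DD·R_2/(R_1+R_2) = 19×27/147 = 3.49 V. With the source grounded, V_GS = V_G = 3.49 V.
Assume saturation: I_D = (k_n/2)(V_GS − V_t)² = (0.59/2)×(3.49 − 1.4)² = 0.295×2.09² = 1.29 mA.
V_DS = V_DD − I_D·R_D = 19 − 1.29×2.7 = 15.5 V.
Saturation requires V_DS ≥ V_GS − V_t = 2.09 V; 15.5 ≥ 2.09 ✓.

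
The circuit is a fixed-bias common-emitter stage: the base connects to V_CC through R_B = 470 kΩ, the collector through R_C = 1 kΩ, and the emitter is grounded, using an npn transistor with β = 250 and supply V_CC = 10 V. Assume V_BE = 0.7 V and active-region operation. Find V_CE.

Base loop: V_CC = I_B·R_B + V_BE, so I_B = (10 − 0.7)/470 kΩ = 0.0198 mA.
In the active region I_C = β·I_B = 250 × 0.0198 = 4.95 mA.
Collector loop: V_CE = V_CC − I_C·R_C = 10 − 4.95×1 = 5.05 V.
Since V_CE = 5.05 V > V_CE(sat) ≈ 0.2 V, the transistor is in the active region as assumed.

V_CE ≈ 5.1 V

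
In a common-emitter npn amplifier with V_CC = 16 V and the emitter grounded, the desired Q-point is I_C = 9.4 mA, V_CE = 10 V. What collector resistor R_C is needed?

Collector loop: V_CC = I_C·R_C + V_CE.
R_C = (V_CC − V_CE)/I_C = (16 − 10)/9.4 = 0.638 kΩ.

R_C ≈ 0.64 kΩ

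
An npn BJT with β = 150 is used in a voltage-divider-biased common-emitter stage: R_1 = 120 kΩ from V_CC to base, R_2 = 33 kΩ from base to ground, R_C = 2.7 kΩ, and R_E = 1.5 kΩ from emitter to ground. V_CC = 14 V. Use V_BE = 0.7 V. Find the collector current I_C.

I_C ≈ 1.4 mA

Thevenize the base divider: V_Th = V_CC·R_2/(R_1+R_2) = 14×33/153 = 3.02 V, R_Th = R_1‖R_2 = 25.9 kΩ.
Base-emitter loop: V_Th = I_B·R_Th + V_BE + (β+1)I_B·R_E, so I_B = (3.02 − 0.7) / (25.9 + 151×1.5) = 0.00919 mA.
I_C = β·I_B = 150×0.00919 = 1.38 mA, and I_E = (β+1)I_B = 1.39 mA.
V_CE = V_CC − I_C·R_C − I_E·R_E = 14 − 1.38×2.7 − 1.39×1.5 = 8.2 V.
V_CE = 8.2 V > 0.2 V confirms active-region operation.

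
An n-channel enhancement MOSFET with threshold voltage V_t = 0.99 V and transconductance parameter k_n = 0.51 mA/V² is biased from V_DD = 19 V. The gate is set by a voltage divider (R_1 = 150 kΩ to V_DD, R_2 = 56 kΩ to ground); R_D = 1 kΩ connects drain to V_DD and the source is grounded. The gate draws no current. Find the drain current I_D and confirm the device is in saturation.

V_G = V_DD·R_2/(R_1+R_2) = 19×56/206 = 5.17 V. With the source grounded, V_GS = V_G = 5.17 V.
Assume saturation: I_D = (k_n/2)(V_GS − V_t)² = (0.51/2)×(5.17 − 0.99)² = 0.255×4.18² = 4.44 mA.
V_DS = V_DD − I_D·R_D = 19 − 4.44×1 = 14.6 V.
Saturation requires V_DS ≥ V_GS − V_t = 4.18 V; 14.6 ≥ 4.18 ✓.

I_D ≈ 4.4 mA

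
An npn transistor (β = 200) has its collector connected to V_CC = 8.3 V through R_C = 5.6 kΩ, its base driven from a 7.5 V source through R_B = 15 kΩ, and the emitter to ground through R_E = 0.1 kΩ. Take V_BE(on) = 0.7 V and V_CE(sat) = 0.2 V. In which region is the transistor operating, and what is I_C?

Assume active: I_B = (7.5 − 0.7)/(15 + 201×0.1) = 0.194 mA, I_C = β·I_B = 38.7 mA.
Then V_CE = 8.3 − 38.7×5.6 − 38.9×0.1 = -213 V < 0.2 V — the active assumption fails.
Re-solve with V_CE = 0.2 V. KCL at the emitter: V_E/R_E = (V_BB−0.7−V_E)/R_B + (V_CC−0.2−V_E)/R_C, giving V_E = 0.185 V.
I_C = (V_CC − 0.2 − V_E)/R_C = (8.1 − 0.185)/5.6 = 1.41 mA.
Check: I_B = (6.8 − 0.185)/15 = 0.441 mA, and β·I_B = 88.2 mA > I_C, confirming saturation.

saturation; I_C ≈ 1.4 mA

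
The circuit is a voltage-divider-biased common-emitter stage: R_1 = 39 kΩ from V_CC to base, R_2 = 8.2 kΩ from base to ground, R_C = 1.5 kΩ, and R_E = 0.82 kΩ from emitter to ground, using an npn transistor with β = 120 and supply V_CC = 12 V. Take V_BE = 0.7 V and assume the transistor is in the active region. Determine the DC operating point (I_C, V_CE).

Thevenize the base divider: V_Th = V_CC·R_2/(R_1+R_2) = 12×8.2/47.2 = 2.08 V, R_Th = R_1‖R_2 = 6.78 kΩ.
Base-emitter loop: V_Th = I_B·R_Th + V_BE + (β+1)I_B·R_E, so I_B = (2.08 − 0.7) / (6.78 + 121×0.82) = 0.0131 mA.
I_C = β·I_B = 120×0.0131 = 1.57 mA, and I_E = (β+1)I_B = 1.58 mA.
V_CE = V_CC − I_C·R_C − I_E·R_E = 12 − 1.57×1.5 − 1.58×0.82 = 8.35 V.
V_CE = 8.35 V > 0.2 V confirms active-region operation.

I_C ≈ 1.6 mA, V_CE ≈ 8.4 V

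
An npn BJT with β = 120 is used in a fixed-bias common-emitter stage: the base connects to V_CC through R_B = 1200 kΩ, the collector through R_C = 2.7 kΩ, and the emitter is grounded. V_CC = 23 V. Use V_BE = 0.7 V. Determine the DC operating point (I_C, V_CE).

I_C ≈ 2.2 mA, V_CE ≈ 17 V

Base loop: V_CC = I_B·R_B + V_BE, so I_B = (23 − 0.7)/1200 kΩ = 0.0186 mA.
In the active region I_C = β·I_B = 120 × 0.0186 = 2.23 mA.
Collector loop: V_CE = V_CC − I_C·R_C = 23 − 2.23×2.7 = 17 V.
Since V_CE = 17 V > V_CE(sat) ≈ 0.2 V, the transistor is in the active region as assumed.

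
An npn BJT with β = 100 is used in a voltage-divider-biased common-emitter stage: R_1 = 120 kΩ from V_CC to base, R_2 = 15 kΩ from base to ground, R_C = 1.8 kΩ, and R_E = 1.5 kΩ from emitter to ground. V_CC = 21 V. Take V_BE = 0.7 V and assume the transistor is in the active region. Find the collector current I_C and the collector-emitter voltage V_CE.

Thevenize the base divider: V_Th = V_CC·R_2/(R_1+R_2) = 21×15/135 = 2.33 V, R_Th = R_1‖R_2 = 13.3 kΩ.
Base-emitter loop: V_Th = I_B·R_Th + V_BE + (β+1)I_B·R_E, so I_B = (2.33 − 0.7) / (13.3 + 101×1.5) = 0.00991 mA.
I_C = β·I_B = 100×0.00991 = 0.991 mA, and I_E = (β+1)I_B = 1 mA.
V_CE = V_CC − I_C·R_C − I_E·R_E = 21 − 0.991×1.8 − 1×1.5 = 17.7 V.
V_CE = 17.7 V > 0.2 V confirms active-region operation.

I_C ≈ 0.99 mA, V_CE ≈ 18 V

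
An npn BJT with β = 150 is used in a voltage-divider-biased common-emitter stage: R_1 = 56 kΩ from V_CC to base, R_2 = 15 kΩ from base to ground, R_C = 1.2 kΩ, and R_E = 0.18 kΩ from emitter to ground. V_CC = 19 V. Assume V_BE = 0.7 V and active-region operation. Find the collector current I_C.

Thevenize the base divider: V_Th = V_CC·R_2/(R_1+R_2) = 19×15/71 = 4.01 V, R_Th = R_1‖R_2 = 11.8 kΩ.
Base-emitter loop: V_Th = I_B·R_Th + V_BE + (β+1)I_B·R_E, so I_B = (4.01 − 0.7) / (11.8 + 151×0.18) = 0.085 mA.
I_C = β·I_B = 150×0.085 = 12.7 mA, and I_E = (β+1)I_B = 12.8 mA.
V_CE = V_CC − I_C·R_C − I_E·R_E = 19 − 12.7×1.2 − 12.8×0.18 = 1.4 V.
V_CE = 1.4 V > 0.2 V confirms active-region operation.

I_C ≈ 13 mA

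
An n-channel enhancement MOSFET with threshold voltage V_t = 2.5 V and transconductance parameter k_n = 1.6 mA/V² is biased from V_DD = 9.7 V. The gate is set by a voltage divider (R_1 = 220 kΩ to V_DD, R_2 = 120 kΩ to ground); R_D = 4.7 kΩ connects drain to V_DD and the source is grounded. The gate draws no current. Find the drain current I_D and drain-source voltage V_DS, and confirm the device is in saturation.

V_G = V_DD·R_2/(R_1+R_2) = 9.7×120/340 = 3.42 V. With the source grounded, V_GS = V_G = 3.42 V.
Assume saturation: I_D = (k_n/2)(V_GS − V_t)² = (1.6/2)×(3.42 − 2.5)² = 0.8×0.924² = 0.682 mA.
V_DS = V_DD − I_D·R_D = 9.7 − 0.682×4.7 = 6.49 V.
Saturation requires V_DS ≥ V_GS − V_t = 0.924 V; 6.49 ≥ 0.924 ✓.

I_D ≈ 0.68 mA, V_DS ≈ 6.5 V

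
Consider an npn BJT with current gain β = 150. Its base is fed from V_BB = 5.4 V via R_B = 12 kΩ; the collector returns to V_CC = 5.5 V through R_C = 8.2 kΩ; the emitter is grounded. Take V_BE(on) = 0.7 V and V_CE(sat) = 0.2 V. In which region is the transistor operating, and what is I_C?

saturation; I_C ≈ 0.65 mA

Assume active: I_B = (5.4 − 0.7)/12 = 0.392 mA, giving I_C = β·I_B = 58.8 mA.
But then V_CE = 5.5 − 58.8×8.2 = -476 V < V_CE(sat) = 0.2 V — impossible in the active region.
So the transistor is saturated. With V_CE = 0.2 V, I_C = (V_CC − 0.2)/R_C = 5.3/8.2 = 0.646 mA.
Check: β·I_B = 58.8 mA > I_C = 0.646 mA, confirming saturation.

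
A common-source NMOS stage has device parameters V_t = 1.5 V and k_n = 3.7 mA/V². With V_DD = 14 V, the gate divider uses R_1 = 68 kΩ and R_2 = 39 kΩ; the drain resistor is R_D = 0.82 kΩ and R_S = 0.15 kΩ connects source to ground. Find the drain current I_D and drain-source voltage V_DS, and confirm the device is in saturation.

I_D ≈ 9.2 mA, V_DS ≈ 5.1 V

V_G = V_DD·R_2/(R_1+R_2) = 14×39/107 = 5.1 V.
Assume saturation: I_D = (k_n/2)(V_GS − V_t)² with V_GS = V_G − I_D·R_S = 5.1 − 0.15·I_D.
Substituting gives 0.0416·I_D² − 3·I_D + 24 = 0, with roots I_D = 9.17 or 62.9 mA.
The root I_D = 62.9 mA gives V_GS = -4.33 V ≤ V_t, so take I_D = 9.17 mA.
Then V_GS = 3.73 V and V_DS = V_DD − I_D(R_D+R_S) = 14 − 9.17×0.97 = 5.1 V.
Saturation requires V_DS ≥ V_GS − V_t = 2.23 V; 5.1 ≥ 2.23 ✓.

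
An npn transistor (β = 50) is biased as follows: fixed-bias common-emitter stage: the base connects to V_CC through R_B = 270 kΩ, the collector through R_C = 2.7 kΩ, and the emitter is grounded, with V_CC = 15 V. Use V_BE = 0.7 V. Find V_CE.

V_CE ≈ 7.8 V

Base loop: V_CC = I_B·R_B + V_BE, so I_B = (15 − 0.7)/270 kΩ = 0.053 mA.
In the active region I_C = β·I_B = 50 × 0.053 = 2.65 mA.
Collector loop: V_CE = V_CC − I_C·R_C = 15 − 2.65×2.7 = 7.85 V.
Since V_CE = 7.85 V > V_CE(sat) ≈ 0.2 V, the transistor is in the active region as assumed.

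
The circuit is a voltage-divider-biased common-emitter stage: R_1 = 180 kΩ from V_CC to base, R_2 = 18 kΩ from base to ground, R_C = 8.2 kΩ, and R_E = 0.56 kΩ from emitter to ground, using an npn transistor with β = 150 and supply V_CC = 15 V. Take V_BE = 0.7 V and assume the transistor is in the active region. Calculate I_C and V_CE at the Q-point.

I_C ≈ 0.99 mA, V_CE ≈ 6.4 V

Thevenize the base divider: V_Th = V_CC·R_2/(R_1+R_2) = 15×18/198 = 1.36 V, R_Th = R_1‖R_2 = 16.4 kΩ.
Base-emitter loop: V_Th = I_B·R_Th + V_BE + (β+1)I_B·R_E, so I_B = (1.36 − 0.7) / (16.4 + 151×0.56) = 0.00658 mA.
I_C = β·I_B = 150×0.00658 = 0.986 mA, and I_E = (β+1)I_B = 0.993 mA.
V_CE = V_CC − I_C·R_C − I_E·R_E = 15 − 0.986×8.2 − 0.993×0.56 = 6.36 V.
V_CE = 6.36 V > 0.2 V confirms active-region operation.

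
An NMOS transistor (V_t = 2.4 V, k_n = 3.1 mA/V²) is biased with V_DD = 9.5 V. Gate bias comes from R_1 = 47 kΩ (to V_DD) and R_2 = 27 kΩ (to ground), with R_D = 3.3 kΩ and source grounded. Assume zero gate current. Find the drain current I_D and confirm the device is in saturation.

V_G = V_DD·R_2/(R_1+R_2) = 9.5×27/74 = 3.47 V. With the source grounded, V_GS = V_G = 3.47 V.
Assume saturation: I_D = (k_n/2)(V_GS − V_t)² = (3.1/2)×(3.47 − 2.4)² = 1.55×1.07² = 1.76 mA.
V_DS = V_DD − I_D·R_D = 9.5 − 1.76×3.3 = 3.69 V.
Saturation requires V_DS ≥ V_GS − V_t = 1.07 V; 3.69 ≥ 1.07 ✓.

I_D ≈ 1.8 mA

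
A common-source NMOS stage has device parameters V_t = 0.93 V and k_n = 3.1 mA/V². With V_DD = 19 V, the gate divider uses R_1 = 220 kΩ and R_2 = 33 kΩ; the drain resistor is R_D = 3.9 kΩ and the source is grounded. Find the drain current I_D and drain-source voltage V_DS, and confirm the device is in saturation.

V_G = V_DD·R_2/(R_1+R_2) = 19×33/253 = 2.48 V. With the source grounded, V_GS = V_G = 2.48 V.
Assume saturation: I_D = (k_n/2)(V_GS − V_t)² = (3.1/2)×(2.48 − 0.93)² = 1.55×1.55² = 3.72 mA.
V_DS = V_DD − I_D·R_D = 19 − 3.72×3.9 = 4.51 V.
Saturation requires V_DS ≥ V_GS − V_t = 1.55 V; 4.51 ≥ 1.55 ✓.

I_D ≈ 3.7 mA, V_DS ≈ 4.5 V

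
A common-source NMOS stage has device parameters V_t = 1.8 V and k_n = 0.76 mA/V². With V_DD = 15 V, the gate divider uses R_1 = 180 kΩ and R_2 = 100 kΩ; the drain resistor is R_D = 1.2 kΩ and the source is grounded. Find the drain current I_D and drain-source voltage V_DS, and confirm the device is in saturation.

I_D ≈ 4.8 mA, V_DS ≈ 9.2 V

V_G = V_DD·R_2/(R_1+R_2) = 15×100/280 = 5.36 V. With the source grounded, V_GS = V_G = 5.36 V.
Assume saturation: I_D = (k_n/2)(V_GS − V_t)² = (0.76/2)×(5.36 − 1.8)² = 0.38×3.56² = 4.81 mA.
V_DS = V_DD − I_D·R_D = 15 − 4.81×1.2 = 9.23 V.
Saturation requires V_DS ≥ V_GS − V_t = 3.56 V; 9.23 ≥ 3.56 ✓.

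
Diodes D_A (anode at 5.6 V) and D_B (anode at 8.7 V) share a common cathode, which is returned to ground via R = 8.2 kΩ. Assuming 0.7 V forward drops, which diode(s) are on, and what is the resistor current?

Only D_B conducts; I_R ≈ 0.98 mA

Assume both conduct. Then node N would need to be at both 5.6−0.7 = 4.9 V and 8.7−0.7 = 8 V, which is impossible.
Assume only D_B conducts: V_N = 8.7 − 0.7 = 8 V, so I_R = 8/8.2 = 0.976 mA.
Check D_A: its anode-to-cathode voltage is 5.6 − 8 = -2.4 V < 0.7 V, so it is off. The assumption is consistent.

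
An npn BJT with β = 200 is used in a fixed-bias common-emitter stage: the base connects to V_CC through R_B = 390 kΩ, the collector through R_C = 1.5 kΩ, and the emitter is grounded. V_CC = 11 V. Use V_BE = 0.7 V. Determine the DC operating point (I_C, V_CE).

I_C ≈ 5.3 mA, V_CE ≈ 3.1 V

Base loop: V_CC = I_B·R_B + V_BE, so I_B = (11 − 0.7)/390 kΩ = 0.0264 mA.
In the active region I_C = β·I_B = 200 × 0.0264 = 5.28 mA.
Collector loop: V_CE = V_CC − I_C·R_C = 11 − 5.28×1.5 = 3.08 V.
Since V_CE = 3.08 V > V_CE(sat) ≈ 0.2 V, the transistor is in the active region as assumed.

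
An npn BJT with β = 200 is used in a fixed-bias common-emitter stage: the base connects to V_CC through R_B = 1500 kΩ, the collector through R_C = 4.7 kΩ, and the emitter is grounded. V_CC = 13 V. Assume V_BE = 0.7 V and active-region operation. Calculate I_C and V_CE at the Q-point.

Base loop: V_CC = I_B·R_B + V_BE, so I_B = (13 − 0.7)/1500 kΩ = 0.0082 mA.
In the active region I_C = β·I_B = 200 × 0.0082 = 1.64 mA.
Collector loop: V_CE = V_CC − I_C·R_C = 13 − 1.64×4.7 = 5.29 V.
Since V_CE = 5.29 V > V_CE(sat) ≈ 0.2 V, the transistor is in the active region as assumed.

I_C ≈ 1.6 mA, V_CE ≈ 5.3 V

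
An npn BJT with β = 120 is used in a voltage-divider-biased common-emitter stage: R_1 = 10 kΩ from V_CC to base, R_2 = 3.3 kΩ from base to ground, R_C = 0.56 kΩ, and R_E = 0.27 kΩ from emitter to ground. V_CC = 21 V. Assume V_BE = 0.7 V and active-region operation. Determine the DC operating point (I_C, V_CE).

Thevenize the base divider: V_Th = V_CC·R_2/(R_1+R_2) = 21×3.3/13.3 = 5.21 V, R_Th = R_1‖R_2 = 2.48 kΩ.
Base-emitter loop: V_Th = I_B·R_Th + V_BE + (β+1)I_B·R_E, so I_B = (5.21 − 0.7) / (2.48 + 121×0.27) = 0.128 mA.
I_C = β·I_B = 120×0.128 = 15.4 mA, and I_E = (β+1)I_B = 15.5 mA.
V_CE = V_CC − I_C·R_C − I_E·R_E = 21 − 15.4×0.56 − 15.5×0.27 = 8.18 V.
V_CE = 8.18 V > 0.2 V confirms active-region operation.

I_C ≈ 15 mA, V_CE ≈ 8.2 V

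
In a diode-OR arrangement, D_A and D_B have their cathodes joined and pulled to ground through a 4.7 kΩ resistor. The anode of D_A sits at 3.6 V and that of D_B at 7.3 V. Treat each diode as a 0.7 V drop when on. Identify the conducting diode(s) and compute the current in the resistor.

Only D_B conducts; I_R ≈ 1.4 mA

Assume both conduct. Then node N would need to be at both 3.6−0.7 = 2.9 V and 7.3−0.7 = 6.6 V, which is impossible.
Assume only D_B conducts: V_N = 7.3 − 0.7 = 6.6 V, so I_R = 6.6/4.7 = 1.4 mA.
Check D_A: its anode-to-cathode voltage is 3.6 − 6.6 = -3 V < 0.7 V, so it is off. The assumption is consistent.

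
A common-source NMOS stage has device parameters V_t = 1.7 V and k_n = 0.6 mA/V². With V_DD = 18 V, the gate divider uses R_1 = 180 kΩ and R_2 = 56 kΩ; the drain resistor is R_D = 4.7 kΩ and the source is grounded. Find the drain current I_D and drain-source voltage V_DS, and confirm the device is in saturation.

I_D ≈ 2 mA, V_DS ≈ 8.7 V

V_G = V_DD·R_2/(R_1+R_2) = 18×56/236 = 4.27 V. With the source grounded, V_GS = V_G = 4.27 V.
Assume saturation: I_D = (k_n/2)(V_GS − V_t)² = (0.6/2)×(4.27 − 1.7)² = 0.3×2.57² = 1.98 mA.
V_DS = V_DD − I_D·R_D = 18 − 1.98×4.7 = 8.68 V.
Saturation requires V_DS ≥ V_GS − V_t = 2.57 V; 8.68 ≥ 2.57 ✓.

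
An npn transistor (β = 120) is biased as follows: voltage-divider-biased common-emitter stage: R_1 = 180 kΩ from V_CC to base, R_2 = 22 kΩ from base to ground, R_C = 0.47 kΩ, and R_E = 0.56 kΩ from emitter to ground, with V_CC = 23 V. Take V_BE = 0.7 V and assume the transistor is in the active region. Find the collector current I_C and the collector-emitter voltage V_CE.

I_C ≈ 2.5 mA, V_CE ≈ 20 V

Thevenize the base divider: V_Th = V_CC·R_2/(R_1+R_2) = 23×22/202 = 2.5 V, R_Th = R_1‖R_2 = 19.6 kΩ.
Base-emitter loop: V_Th = I_B·R_Th + V_BE + (β+1)I_B·R_E, so I_B = (2.5 − 0.7) / (19.6 + 121×0.56) = 0.0207 mA.
I_C = β·I_B = 120×0.0207 = 2.48 mA, and I_E = (β+1)I_B = 2.5 mA.
V_CE = V_CC − I_C·R_C − I_E·R_E = 23 − 2.48×0.47 − 2.5×0.56 = 20.4 V.
V_CE = 20.4 V > 0.2 V confirms active-region operation.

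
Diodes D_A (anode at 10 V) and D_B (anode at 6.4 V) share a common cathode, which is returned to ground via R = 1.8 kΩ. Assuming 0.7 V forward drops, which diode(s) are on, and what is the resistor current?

Only D_A conducts; I_R ≈ 5.2 mA

Assume both conduct. Then node N would need to be at both 10−0.7 = 9.3 V and 6.4−0.7 = 5.7 V, which is impossible.
Assume only D_A conducts: V_N = 10 − 0.7 = 9.3 V, so I_R = 9.3/1.8 = 5.17 mA.
Check D_B: its anode-to-cathode voltage is 6.4 − 9.3 = -2.9 V < 0.7 V, so it is off. The assumption is consistent.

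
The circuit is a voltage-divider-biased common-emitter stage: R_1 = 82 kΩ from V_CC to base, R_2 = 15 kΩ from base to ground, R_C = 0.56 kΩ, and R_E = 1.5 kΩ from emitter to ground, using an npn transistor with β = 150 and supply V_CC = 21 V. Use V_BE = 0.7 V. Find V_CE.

V_CE ≈ 18 V

Thevenize the base divider: V_Th = V_CC·R_2/(R_1+R_2) = 21×15/97 = 3.25 V, R_Th = R_1‖R_2 = 12.7 kΩ.
Base-emitter loop: V_Th = I_B·R_Th + V_BE + (β+1)I_B·R_E, so I_B = (3.25 − 0.7) / (12.7 + 151×1.5) = 0.0107 mA.
I_C = β·I_B = 150×0.0107 = 1.6 mA, and I_E = (β+1)I_B = 1.61 mA.
V_CE = V_CC − I_C·R_C − I_E·R_E = 21 − 1.6×0.56 − 1.61×1.5 = 17.7 V.
V_CE = 17.7 V > 0.2 V confirms active-region operation.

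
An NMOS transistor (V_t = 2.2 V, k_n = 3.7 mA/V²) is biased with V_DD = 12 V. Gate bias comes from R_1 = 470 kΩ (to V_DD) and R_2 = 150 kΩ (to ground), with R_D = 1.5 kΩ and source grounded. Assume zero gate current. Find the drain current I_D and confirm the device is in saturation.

V_G = V_DD·R_2/(R_1+R_2) = 12×150/620 = 2.9 V. With the source grounded, V_GS = V_G = 2.9 V.
Assume saturation: I_D = (k_n/2)(V_GS − V_t)² = (3.7/2)×(2.9 − 2.2)² = 1.85×0.703² = 0.915 mA.
V_DS = V_DD − I_D·R_D = 12 − 0.915×1.5 = 10.6 V.
Saturation requires V_DS ≥ V_GS − V_t = 0.703 V; 10.6 ≥ 0.703 ✓.

I_D ≈ 0.91 mA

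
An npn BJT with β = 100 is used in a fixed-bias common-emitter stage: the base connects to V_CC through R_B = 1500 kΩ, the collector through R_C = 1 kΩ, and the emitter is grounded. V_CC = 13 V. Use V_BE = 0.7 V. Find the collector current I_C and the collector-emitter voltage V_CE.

Base loop: V_CC = I_B·R_B + V_BE, so I_B = (13 − 0.7)/1500 kΩ = 0.0082 mA.
In the active region I_C = β·I_B = 100 × 0.0082 = 0.82 mA.
Collector loop: V_CE = V_CC − I_C·R_C = 13 − 0.82×1 = 12.2 V.
Since V_CE = 12.2 V > V_CE(sat) ≈ 0.2 V, the transistor is in the active region as assumed.

I_C ≈ 0.82 mA, V_CE ≈ 12 V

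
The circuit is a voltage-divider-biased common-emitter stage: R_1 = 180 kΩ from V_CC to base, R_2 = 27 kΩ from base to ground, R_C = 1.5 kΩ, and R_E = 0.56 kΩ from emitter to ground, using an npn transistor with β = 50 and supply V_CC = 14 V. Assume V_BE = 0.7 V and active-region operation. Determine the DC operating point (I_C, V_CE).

Thevenize the base divider: V_Th = V_CC·R_2/(R_1+R_2) = 14×27/207 = 1.83 V, R_Th = R_1‖R_2 = 23.5 kΩ.
Base-emitter loop: V_Th = I_B·R_Th + V_BE + (β+1)I_B·R_E, so I_B = (1.83 − 0.7) / (23.5 + 51×0.56) = 0.0216 mA.
I_C = β·I_B = 50×0.0216 = 1.08 mA, and I_E = (β+1)I_B = 1.1 mA.
V_CE = V_CC − I_C·R_C − I_E·R_E = 14 − 1.08×1.5 − 1.1×0.56 = 11.8 V.
V_CE = 11.8 V > 0.2 V confirms active-region operation.

I_C ≈ 1.1 mA, V_CE ≈ 12 V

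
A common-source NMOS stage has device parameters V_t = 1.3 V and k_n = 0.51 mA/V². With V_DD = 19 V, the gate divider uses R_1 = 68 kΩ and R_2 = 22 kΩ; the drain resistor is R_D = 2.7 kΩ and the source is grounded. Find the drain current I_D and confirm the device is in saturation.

I_D ≈ 2.9 mA

V_G = V_DD·R_2/(R_1+R_2) = 19×22/90 = 4.64 V. With the source grounded, V_GS = V_G = 4.64 V.
Assume saturation: I_D = (k_n/2)(V_GS − V_t)² = (0.51/2)×(4.64 − 1.3)² = 0.255×3.34² = 2.85 mA.
V_DS = V_DD − I_D·R_D = 19 − 2.85×2.7 = 11.3 V.
Saturation requires V_DS ≥ V_GS − V_t = 3.34 V; 11.3 ≥ 3.34 ✓.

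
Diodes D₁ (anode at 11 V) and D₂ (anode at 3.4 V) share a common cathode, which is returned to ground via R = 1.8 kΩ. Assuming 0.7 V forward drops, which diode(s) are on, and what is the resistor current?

Assume both conduct. Then node N would need to be at both 11−0.7 = 10.3 V and 3.4−0.7 = 2.7 V, which is impossible.
Assume only D₁ conducts: V_N = 11 − 0.7 = 10.3 V, so I_R = 10.3/1.8 = 5.72 mA.
Check D₂: its anode-to-cathode voltage is 3.4 − 10.3 = -6.9 V < 0.7 V, so it is off. The assumption is consistent.

Only D₁ conducts; I_R ≈ 5.7 mA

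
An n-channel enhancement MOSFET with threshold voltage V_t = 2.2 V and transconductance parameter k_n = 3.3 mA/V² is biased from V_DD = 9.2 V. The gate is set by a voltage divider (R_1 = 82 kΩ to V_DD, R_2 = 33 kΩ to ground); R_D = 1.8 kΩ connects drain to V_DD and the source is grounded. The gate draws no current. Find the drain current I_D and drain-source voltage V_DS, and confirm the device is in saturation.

V_G = V_DD·R_2/(R_1+R_2) = 9.2×33/115 = 2.64 V. With the source grounded, V_GS = V_G = 2.64 V.
Assume saturation: I_D = (k_n/2)(V_GS − V_t)² = (3.3/2)×(2.64 − 2.2)² = 1.65×0.44² = 0.319 mA.
V_DS = V_DD − I_D·R_D = 9.2 − 0.319×1.8 = 8.63 V.
Saturation requires V_DS ≥ V_GS − V_t = 0.44 V; 8.63 ≥ 0.44 ✓.

I_D ≈ 0.32 mA, V_DS ≈ 8.6 V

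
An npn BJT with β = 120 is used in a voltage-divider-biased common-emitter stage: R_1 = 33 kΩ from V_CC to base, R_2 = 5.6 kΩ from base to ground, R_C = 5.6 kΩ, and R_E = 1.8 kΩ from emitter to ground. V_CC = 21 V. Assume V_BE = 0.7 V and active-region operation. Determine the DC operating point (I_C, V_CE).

Thevenize the base divider: V_Th = V_CC·R_2/(R_1+R_2) = 21×5.6/38.6 = 3.05 V, R_Th = R_1‖R_2 = 4.79 kΩ.
Base-emitter loop: V_Th = I_B·R_Th + V_BE + (β+1)I_B·R_E, so I_B = (3.05 − 0.7) / (4.79 + 121×1.8) = 0.0105 mA.
I_C = β·I_B = 120×0.0105 = 1.27 mA, and I_E = (β+1)I_B = 1.28 mA.
V_CE = V_CC − I_C·R_C − I_E·R_E = 21 − 1.27×5.6 − 1.28×1.8 = 11.6 V.
V_CE = 11.6 V > 0.2 V confirms active-region operation.

I_C ≈ 1.3 mA, V_CE ≈ 12 V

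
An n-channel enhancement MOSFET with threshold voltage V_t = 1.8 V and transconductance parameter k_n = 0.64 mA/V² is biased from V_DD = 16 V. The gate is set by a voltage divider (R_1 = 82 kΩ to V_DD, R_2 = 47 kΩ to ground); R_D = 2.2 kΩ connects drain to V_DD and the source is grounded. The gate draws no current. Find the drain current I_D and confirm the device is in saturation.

V_G = V_DD·R_2/(R_1+R_2) = 16×47/129 = 5.83 V. With the source grounded, V_GS = V_G = 5.83 V.
Assume saturation: I_D = (k_n/2)(V_GS − V_t)² = (0.64/2)×(5.83 − 1.8)² = 0.32×4.03² = 5.2 mA.
V_DS = V_DD − I_D·R_D = 16 − 5.2×2.2 = 4.57 V.
Saturation requires V_DS ≥ V_GS − V_t = 4.03 V; 4.57 ≥ 4.03 ✓.

I_D ≈ 5.2 mA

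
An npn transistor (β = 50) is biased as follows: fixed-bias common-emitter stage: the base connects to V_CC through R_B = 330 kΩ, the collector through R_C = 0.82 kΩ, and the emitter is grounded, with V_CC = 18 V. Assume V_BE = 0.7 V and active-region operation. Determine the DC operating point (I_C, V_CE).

I_C ≈ 2.6 mA, V_CE ≈ 16 V

Base loop: V_CC = I_B·R_B + V_BE, so I_B = (18 − 0.7)/330 kΩ = 0.0524 mA.
In the active region I_C = β·I_B = 50 × 0.0524 = 2.62 mA.
Collector loop: V_CE = V_CC − I_C·R_C = 18 − 2.62×0.82 = 15.9 V.
Since V_CE = 15.9 V > V_CE(sat) ≈ 0.2 V, the transistor is in the active region as assumed.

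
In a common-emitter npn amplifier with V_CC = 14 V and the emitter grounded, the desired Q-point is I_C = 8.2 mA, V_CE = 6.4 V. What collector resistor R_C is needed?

R_C ≈ 0.93 kΩ

Collector loop: V_CC = I_C·R_C + V_CE.
R_C = (V_CC − V_CE)/I_C = (14 − 6.4)/8.2 = 0.927 kΩ.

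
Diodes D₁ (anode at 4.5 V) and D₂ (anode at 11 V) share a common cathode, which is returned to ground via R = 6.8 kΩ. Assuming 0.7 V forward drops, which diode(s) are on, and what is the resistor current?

Assume both conduct. Then node N would need to be at both 4.5−0.7 = 3.8 V and 11−0.7 = 10.3 V, which is impossible.
Assume only D₂ conducts: V_N = 11 − 0.7 = 10.3 V, so I_R = 10.3/6.8 = 1.51 mA.
Check D₁: its anode-to-cathode voltage is 4.5 − 10.3 = -5.8 V < 0.7 V, so it is off. The assumption is consistent.

Only D₂ conducts; I_R ≈ 1.5 mA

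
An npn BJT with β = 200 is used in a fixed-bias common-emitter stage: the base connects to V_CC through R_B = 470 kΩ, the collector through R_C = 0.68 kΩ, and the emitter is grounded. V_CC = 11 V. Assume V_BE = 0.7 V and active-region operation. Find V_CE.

V_CE ≈ 8 V

Base loop: V_CC = I_B·R_B + V_BE, so I_B = (11 − 0.7)/470 kΩ = 0.0219 mA.
In the active region I_C = β·I_B = 200 × 0.0219 = 4.38 mA.
Collector loop: V_CE = V_CC − I_C·R_C = 11 − 4.38×0.68 = 8.02 V.
Since V_CE = 8.02 V > V_CE(sat) ≈ 0.2 V, the transistor is in the active region as assumed.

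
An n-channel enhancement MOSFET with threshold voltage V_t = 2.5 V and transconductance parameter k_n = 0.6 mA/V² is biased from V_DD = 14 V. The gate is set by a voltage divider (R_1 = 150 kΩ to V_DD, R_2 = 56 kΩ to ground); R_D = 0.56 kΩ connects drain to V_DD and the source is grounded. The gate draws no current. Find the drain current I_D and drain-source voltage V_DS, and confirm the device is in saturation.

I_D ≈ 0.51 mA, V_DS ≈ 14 V

V_G = V_DD·R_2/(R_1+R_2) = 14×56/206 = 3.81 V. With the source grounded, V_GS = V_G = 3.81 V.
Assume saturation: I_D = (k_n/2)(V_GS − V_t)² = (0.6/2)×(3.81 − 2.5)² = 0.3×1.31² = 0.512 mA.
V_DS = V_DD − I_D·R_D = 14 − 0.512×0.56 = 13.7 V.
Saturation requires V_DS ≥ V_GS − V_t = 1.31 V; 13.7 ≥ 1.31 ✓.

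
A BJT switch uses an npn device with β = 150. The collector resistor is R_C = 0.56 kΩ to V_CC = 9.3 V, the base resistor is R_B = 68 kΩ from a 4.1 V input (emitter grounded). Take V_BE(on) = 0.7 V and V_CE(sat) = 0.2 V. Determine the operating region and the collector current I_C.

Assume active. Base-emitter loop: I_B = (V_BB − V_BE)/R_B = (4.1 − 0.7)/68 = 0.05 mA.
I_C = β·I_B = 150×0.05 = 7.5 mA.
V_CE = V_CC − I_C·R_C = 9.3 − 7.5×0.56 = 5.1 V > V_CE(sat), so the active-region assumption holds.

active; I_C ≈ 7.5 mA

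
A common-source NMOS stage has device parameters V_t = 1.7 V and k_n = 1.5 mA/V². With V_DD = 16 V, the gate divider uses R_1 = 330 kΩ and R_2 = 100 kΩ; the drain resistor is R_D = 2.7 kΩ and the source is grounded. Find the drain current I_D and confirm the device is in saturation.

V_G = V_DD·R_2/(R_1+R_2) = 16×100/430 = 3.72 V. With the source grounded, V_GS = V_G = 3.72 V.
Assume saturation: I_D = (k_n/2)(V_GS − V_t)² = (1.5/2)×(3.72 − 1.7)² = 0.75×2.02² = 3.06 mA.
V_DS = V_DD − I_D·R_D = 16 − 3.06×2.7 = 7.73 V.
Saturation requires V_DS ≥ V_GS − V_t = 2.02 V; 7.73 ≥ 2.02 ✓.

I_D ≈ 3.1 mA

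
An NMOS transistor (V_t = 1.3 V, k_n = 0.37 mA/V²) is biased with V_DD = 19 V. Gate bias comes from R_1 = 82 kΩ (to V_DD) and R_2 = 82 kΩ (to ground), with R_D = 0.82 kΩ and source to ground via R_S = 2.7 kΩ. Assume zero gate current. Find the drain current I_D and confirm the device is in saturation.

I_D ≈ 1.9 mA

V_G = V_DD·R_2/(R_1+R_2) = 19×82/164 = 9.5 V.
Assume saturation: I_D = (k_n/2)(V_GS − V_t)² with V_GS = V_G − I_D·R_S = 9.5 − 2.7·I_D.
Substituting gives 1.35·I_D² − 9.19·I_D + 12.4 = 0, with roots I_D = 1.86 or 4.95 mA.
The root I_D = 4.95 mA gives V_GS = -3.87 V ≤ V_t, so take I_D = 1.86 mA.
Then V_GS = 4.47 V and V_DS = V_DD − I_D(R_D+R_S) = 19 − 1.86×3.52 = 12.4 V.
Saturation requires V_DS ≥ V_GS − V_t = 3.17 V; 12.4 ≥ 3.17 ✓.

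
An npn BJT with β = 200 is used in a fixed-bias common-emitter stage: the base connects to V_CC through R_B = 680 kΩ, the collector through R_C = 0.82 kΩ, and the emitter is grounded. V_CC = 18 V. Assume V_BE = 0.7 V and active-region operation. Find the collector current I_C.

I_C ≈ 5.1 mA

Base loop: V_CC = I_B·R_B + V_BE, so I_B = (18 − 0.7)/680 kΩ = 0.0254 mA.
In the active region I_C = β·I_B = 200 × 0.0254 = 5.09 mA.
Collector loop: V_CE = V_CC − I_C·R_C = 18 − 5.09×0.82 = 13.8 V.
Since V_CE = 13.8 V > V_CE(sat) ≈ 0.2 V, the transistor is in the active region as assumed.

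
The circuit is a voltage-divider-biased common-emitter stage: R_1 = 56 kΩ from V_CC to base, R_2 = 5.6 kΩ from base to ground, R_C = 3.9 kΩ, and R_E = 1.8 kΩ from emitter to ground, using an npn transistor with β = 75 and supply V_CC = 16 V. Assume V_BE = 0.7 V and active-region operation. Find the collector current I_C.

Thevenize the base divider: V_Th = V_CC·R_2/(R_1+R_2) = 16×5.6/61.6 = 1.45 V, R_Th = R_1‖R_2 = 5.09 kΩ.
Base-emitter loop: V_Th = I_B·R_Th + V_BE + (β+1)I_B·R_E, so I_B = (1.45 − 0.7) / (5.09 + 76×1.8) = 0.00532 mA.
I_C = β·I_B = 75×0.00532 = 0.399 mA, and I_E = (β+1)I_B = 0.404 mA.
V_CE = V_CC − I_C·R_C − I_E·R_E = 16 − 0.399×3.9 − 0.404×1.8 = 13.7 V.
V_CE = 13.7 V > 0.2 V confirms active-region operation.

I_C ≈ 0.4 mA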